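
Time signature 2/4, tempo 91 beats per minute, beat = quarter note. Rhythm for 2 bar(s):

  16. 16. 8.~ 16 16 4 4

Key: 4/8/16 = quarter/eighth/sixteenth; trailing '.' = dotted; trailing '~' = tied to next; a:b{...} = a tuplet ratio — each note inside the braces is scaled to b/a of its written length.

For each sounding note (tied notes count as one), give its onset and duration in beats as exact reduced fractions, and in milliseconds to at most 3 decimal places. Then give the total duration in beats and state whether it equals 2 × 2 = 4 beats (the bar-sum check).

1) 0.0ms=0b +247.253ms=3/8b
2) 247.253ms=3/8b +247.253ms=3/8b
3) 494.505ms=3/4b +659.341ms=1b
4) 1153.846ms=7/4b +164.835ms=1/4b
5) 1318.681ms=2b +659.341ms=1b
6) 1978.022ms=3b +659.341ms=1b
Σ=4b of 4 (91bpm 2/4) — PASS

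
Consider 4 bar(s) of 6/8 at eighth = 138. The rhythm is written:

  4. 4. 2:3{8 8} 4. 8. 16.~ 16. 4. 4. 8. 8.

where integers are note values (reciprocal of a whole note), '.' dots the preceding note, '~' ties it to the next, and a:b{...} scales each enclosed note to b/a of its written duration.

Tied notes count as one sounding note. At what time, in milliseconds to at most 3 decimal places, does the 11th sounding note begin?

1. 0.0ms @ 0 + 1304.348ms (3)
2. 1304.348ms @ 3 + 1304.348ms (3)
3. 2608.696ms @ 6 + 652.174ms (3/2)
4. 3260.87ms @ 15/2 + 652.174ms (3/2)
5. 3913.043ms @ 9 + 1304.348ms (3)
6. 5217.391ms @ 12 + 652.174ms (3/2)
7. 5869.565ms @ 27/2 + 652.174ms (3/2)
8. 6521.739ms @ 15 + 1304.348ms (3)
9. 7826.087ms @ 18 + 1304.348ms (3)
10. 9130.435ms @ 21 + 652.174ms (3/2)
11. 9782.609ms @ 45/2 + 652.174ms (3/2)

note 11 onset = 45/2b = 9782.609ms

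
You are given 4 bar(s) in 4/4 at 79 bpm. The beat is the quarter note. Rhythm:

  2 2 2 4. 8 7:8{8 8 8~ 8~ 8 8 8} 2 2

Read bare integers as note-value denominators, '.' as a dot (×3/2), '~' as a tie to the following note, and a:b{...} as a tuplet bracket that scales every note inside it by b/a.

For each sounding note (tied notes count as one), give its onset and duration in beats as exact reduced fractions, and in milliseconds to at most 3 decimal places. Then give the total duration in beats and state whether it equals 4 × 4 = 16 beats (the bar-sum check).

1) 0.0ms=0b +1518.987ms=2b
2) 1518.987ms=2b +1518.987ms=2b
3) 3037.975ms=4b +1518.987ms=2b
4) 4556.962ms=6b +1139.241ms=3/2b
5) 5696.203ms=15/2b +379.747ms=1/2b
6) 6075.949ms=8b +433.996ms=4/7b
7) 6509.946ms=60/7b +433.996ms=4/7b
8) 6943.942ms=64/7b +1301.989ms=12/7b
9) 8245.931ms=76/7b +433.996ms=4/7b
10) 8679.928ms=80/7b +433.996ms=4/7b
11) 9113.924ms=12b +1518.987ms=2b
12) 10632.911ms=14b +1518.987ms=2b
Σ=16b of 16 (79bpm 4/4) — PASS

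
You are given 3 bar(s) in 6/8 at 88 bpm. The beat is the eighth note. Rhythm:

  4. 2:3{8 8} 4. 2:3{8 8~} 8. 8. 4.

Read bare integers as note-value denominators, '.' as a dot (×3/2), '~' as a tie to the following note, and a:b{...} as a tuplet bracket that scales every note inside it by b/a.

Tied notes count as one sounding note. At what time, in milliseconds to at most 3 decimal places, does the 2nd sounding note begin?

note 2 onset = 3b = 2045.455ms

1. 0.0ms @ 0 + 2045.455ms (3)
2. 2045.455ms @ 3 + 1022.727ms (3/2)
3. 3068.182ms @ 9/2 + 1022.727ms (3/2)
4. 4090.909ms @ 6 + 2045.455ms (3)
5. 6136.364ms @ 9 + 1022.727ms (3/2)
6. 7159.091ms @ 21/2 + 2045.455ms (3)
7. 9204.545ms @ 27/2 + 1022.727ms (3/2)
8. 10227.273ms @ 15 + 2045.455ms (3)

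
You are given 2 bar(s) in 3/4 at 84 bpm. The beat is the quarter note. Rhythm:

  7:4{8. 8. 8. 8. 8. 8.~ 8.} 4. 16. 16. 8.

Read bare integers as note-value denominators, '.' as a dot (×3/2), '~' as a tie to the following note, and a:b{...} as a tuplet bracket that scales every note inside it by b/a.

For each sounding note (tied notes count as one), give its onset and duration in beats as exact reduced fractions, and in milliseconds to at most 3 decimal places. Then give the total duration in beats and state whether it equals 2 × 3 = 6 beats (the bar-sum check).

1) 0.0ms=0b +306.122ms=3/7b
2) 306.122ms=3/7b +306.122ms=3/7b
3) 612.245ms=6/7b +306.122ms=3/7b
4) 918.367ms=9/7b +306.122ms=3/7b
5) 1224.49ms=12/7b +306.122ms=3/7b
6) 1530.612ms=15/7b +612.245ms=6/7b
7) 2142.857ms=3b +1071.429ms=3/2b
8) 3214.286ms=9/2b +267.857ms=3/8b
9) 3482.143ms=39/8b +267.857ms=3/8b
10) 3750.0ms=21/4b +535.714ms=3/4b
Σ=6b of 6 (84bpm 3/4) — PASS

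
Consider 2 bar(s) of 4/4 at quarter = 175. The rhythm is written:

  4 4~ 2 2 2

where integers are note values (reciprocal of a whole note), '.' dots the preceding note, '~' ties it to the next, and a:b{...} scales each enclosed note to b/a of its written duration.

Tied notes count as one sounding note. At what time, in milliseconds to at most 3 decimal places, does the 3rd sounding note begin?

1. 0.0ms @ 0 + 342.857ms (1)
2. 342.857ms @ 1 + 1028.571ms (3)
3. 1371.429ms @ 4 + 685.714ms (2)
4. 2057.143ms @ 6 + 685.714ms (2)

note 3 onset = 4b = 1371.429ms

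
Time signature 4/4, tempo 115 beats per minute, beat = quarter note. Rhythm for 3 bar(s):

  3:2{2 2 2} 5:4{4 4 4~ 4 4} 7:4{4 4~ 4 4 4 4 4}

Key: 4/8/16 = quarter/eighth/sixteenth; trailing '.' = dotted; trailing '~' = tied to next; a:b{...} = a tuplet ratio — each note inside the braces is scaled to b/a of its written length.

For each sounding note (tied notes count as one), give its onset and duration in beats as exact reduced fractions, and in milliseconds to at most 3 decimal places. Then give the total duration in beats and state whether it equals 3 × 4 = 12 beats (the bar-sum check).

1) 0.0ms=0b +695.652ms=4/3b
2) 695.652ms=4/3b +695.652ms=4/3b
3) 1391.304ms=8/3b +695.652ms=4/3b
4) 2086.957ms=4b +417.391ms=4/5b
5) 2504.348ms=24/5b +417.391ms=4/5b
6) 2921.739ms=28/5b +834.783ms=8/5b
7) 3756.522ms=36/5b +417.391ms=4/5b
8) 4173.913ms=8b +298.137ms=4/7b
9) 4472.05ms=60/7b +596.273ms=8/7b
10) 5068.323ms=68/7b +298.137ms=4/7b
11) 5366.46ms=72/7b +298.137ms=4/7b
12) 5664.596ms=76/7b +298.137ms=4/7b
13) 5962.733ms=80/7b +298.137ms=4/7b
Σ=12b of 12 (115bpm 4/4) — PASS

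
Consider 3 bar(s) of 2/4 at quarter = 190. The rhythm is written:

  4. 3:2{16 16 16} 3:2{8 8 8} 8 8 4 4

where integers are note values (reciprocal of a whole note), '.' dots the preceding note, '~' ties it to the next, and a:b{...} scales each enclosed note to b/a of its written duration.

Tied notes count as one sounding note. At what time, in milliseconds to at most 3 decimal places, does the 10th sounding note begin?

note 10 onset = 4b = 1263.158ms

1. 0.0ms @ 0 + 473.684ms (3/2)
2. 473.684ms @ 3/2 + 52.632ms (1/6)
3. 526.316ms @ 5/3 + 52.632ms (1/6)
4. 578.947ms @ 11/6 + 52.632ms (1/6)
5. 631.579ms @ 2 + 105.263ms (1/3)
6. 736.842ms @ 7/3 + 105.263ms (1/3)
7. 842.105ms @ 8/3 + 105.263ms (1/3)
8. 947.368ms @ 3 + 157.895ms (1/2)
9. 1105.263ms @ 7/2 + 157.895ms (1/2)
10. 1263.158ms @ 4 + 315.789ms (1)
11. 1578.947ms @ 5 + 315.789ms (1)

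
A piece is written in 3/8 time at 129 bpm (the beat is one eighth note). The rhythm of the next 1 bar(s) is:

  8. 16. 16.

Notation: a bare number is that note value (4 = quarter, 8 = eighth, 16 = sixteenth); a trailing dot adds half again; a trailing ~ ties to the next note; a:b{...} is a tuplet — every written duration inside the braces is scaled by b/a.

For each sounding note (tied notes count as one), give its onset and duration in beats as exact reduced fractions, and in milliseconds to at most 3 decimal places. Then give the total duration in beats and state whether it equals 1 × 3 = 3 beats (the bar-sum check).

1) 0.0ms=0b +697.674ms=3/2b
2) 697.674ms=3/2b +348.837ms=3/4b
3) 1046.512ms=9/4b +348.837ms=3/4b
Σ=3b of 3 (129bpm 3/8) — PASS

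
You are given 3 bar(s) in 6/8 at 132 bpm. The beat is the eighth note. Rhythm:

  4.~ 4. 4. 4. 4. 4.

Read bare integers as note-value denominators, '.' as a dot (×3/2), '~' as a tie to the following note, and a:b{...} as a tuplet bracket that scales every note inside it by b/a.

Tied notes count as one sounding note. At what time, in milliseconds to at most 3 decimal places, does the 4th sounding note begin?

1. 0.0ms @ 0 + 2727.273ms (6)
2. 2727.273ms @ 6 + 1363.636ms (3)
3. 4090.909ms @ 9 + 1363.636ms (3)
4. 5454.545ms @ 12 + 1363.636ms (3)
5. 6818.182ms @ 15 + 1363.636ms (3)

note 4 onset = 12b = 5454.545ms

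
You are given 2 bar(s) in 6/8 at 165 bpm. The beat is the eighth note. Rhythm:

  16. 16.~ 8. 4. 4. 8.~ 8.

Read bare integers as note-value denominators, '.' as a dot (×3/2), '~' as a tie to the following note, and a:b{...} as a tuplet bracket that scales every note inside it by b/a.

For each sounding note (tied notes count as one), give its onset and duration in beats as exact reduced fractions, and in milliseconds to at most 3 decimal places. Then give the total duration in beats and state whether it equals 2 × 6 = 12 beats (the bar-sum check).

1) 0.0ms=0b +272.727ms=3/4b
2) 272.727ms=3/4b +818.182ms=9/4b
3) 1090.909ms=3b +1090.909ms=3b
4) 2181.818ms=6b +1090.909ms=3b
5) 3272.727ms=9b +1090.909ms=3b
Σ=12b of 12 (165bpm 6/8) — PASS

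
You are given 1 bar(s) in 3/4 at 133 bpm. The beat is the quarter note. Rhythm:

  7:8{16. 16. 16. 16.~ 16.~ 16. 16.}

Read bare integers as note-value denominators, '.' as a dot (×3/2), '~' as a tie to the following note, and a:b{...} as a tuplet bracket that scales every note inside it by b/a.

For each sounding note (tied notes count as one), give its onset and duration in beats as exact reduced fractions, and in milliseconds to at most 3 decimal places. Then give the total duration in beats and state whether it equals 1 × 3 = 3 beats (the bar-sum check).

1) 0.0ms=0b +193.34ms=3/7b
2) 193.34ms=3/7b +193.34ms=3/7b
3) 386.681ms=6/7b +193.34ms=3/7b
4) 580.021ms=9/7b +580.021ms=9/7b
5) 1160.043ms=18/7b +193.34ms=3/7b
Σ=3b of 3 (133bpm 3/4) — PASS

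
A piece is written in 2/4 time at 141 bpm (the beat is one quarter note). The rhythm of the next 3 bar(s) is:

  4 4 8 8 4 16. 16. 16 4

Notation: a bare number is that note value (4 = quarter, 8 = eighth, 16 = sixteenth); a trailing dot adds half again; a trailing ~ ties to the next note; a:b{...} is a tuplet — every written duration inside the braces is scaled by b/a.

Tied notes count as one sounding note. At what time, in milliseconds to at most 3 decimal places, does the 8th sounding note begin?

note 8 onset = 19/4b = 2021.277ms

1. 0.0ms @ 0 + 425.532ms (1)
2. 425.532ms @ 1 + 425.532ms (1)
3. 851.064ms @ 2 + 212.766ms (1/2)
4. 1063.83ms @ 5/2 + 212.766ms (1/2)
5. 1276.596ms @ 3 + 425.532ms (1)
6. 1702.128ms @ 4 + 159.574ms (3/8)
7. 1861.702ms @ 35/8 + 159.574ms (3/8)
8. 2021.277ms @ 19/4 + 106.383ms (1/4)
9. 2127.66ms @ 5 + 425.532ms (1)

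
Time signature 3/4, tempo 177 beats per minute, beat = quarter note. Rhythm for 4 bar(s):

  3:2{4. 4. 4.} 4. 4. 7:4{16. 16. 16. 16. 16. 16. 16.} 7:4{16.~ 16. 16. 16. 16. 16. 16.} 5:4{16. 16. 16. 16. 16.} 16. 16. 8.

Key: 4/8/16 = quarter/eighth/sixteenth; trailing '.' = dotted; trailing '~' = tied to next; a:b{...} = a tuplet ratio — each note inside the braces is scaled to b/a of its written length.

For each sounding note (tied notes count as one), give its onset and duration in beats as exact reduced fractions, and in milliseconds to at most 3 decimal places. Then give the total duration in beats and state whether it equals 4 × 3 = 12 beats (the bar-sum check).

1) 0.0ms=0b +338.983ms=1b
2) 338.983ms=1b +338.983ms=1b
3) 677.966ms=2b +338.983ms=1b
4) 1016.949ms=3b +508.475ms=3/2b
5) 1525.424ms=9/2b +508.475ms=3/2b
6) 2033.898ms=6b +72.639ms=3/14b
7) 2106.538ms=87/14b +72.639ms=3/14b
8) 2179.177ms=45/7b +72.639ms=3/14b
9) 2251.816ms=93/14b +72.639ms=3/14b
10) 2324.455ms=48/7b +72.639ms=3/14b
11) 2397.094ms=99/14b +72.639ms=3/14b
12) 2469.734ms=51/7b +72.639ms=3/14b
13) 2542.373ms=15/2b +145.278ms=3/7b
14) 2687.651ms=111/14b +72.639ms=3/14b
15) 2760.291ms=57/7b +72.639ms=3/14b
16) 2832.93ms=117/14b +72.639ms=3/14b
17) 2905.569ms=60/7b +72.639ms=3/14b
18) 2978.208ms=123/14b +72.639ms=3/14b
19) 3050.847ms=9b +101.695ms=3/10b
20) 3152.542ms=93/10b +101.695ms=3/10b
21) 3254.237ms=48/5b +101.695ms=3/10b
22) 3355.932ms=99/10b +101.695ms=3/10b
23) 3457.627ms=51/5b +101.695ms=3/10b
24) 3559.322ms=21/2b +127.119ms=3/8b
25) 3686.441ms=87/8b +127.119ms=3/8b
26) 3813.559ms=45/4b +254.237ms=3/4b
Σ=12b of 12 (177bpm 3/4) — PASS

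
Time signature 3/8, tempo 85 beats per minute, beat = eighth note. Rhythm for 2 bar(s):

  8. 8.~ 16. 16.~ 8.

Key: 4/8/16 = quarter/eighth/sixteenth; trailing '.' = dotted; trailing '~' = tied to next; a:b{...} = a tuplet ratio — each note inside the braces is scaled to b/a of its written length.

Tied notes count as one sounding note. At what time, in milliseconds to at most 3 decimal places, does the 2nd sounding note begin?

1. 0.0ms @ 0 + 1058.824ms (3/2)
2. 1058.824ms @ 3/2 + 1588.235ms (9/4)
3. 2647.059ms @ 15/4 + 1588.235ms (9/4)

note 2 onset = 3/2b = 1058.824ms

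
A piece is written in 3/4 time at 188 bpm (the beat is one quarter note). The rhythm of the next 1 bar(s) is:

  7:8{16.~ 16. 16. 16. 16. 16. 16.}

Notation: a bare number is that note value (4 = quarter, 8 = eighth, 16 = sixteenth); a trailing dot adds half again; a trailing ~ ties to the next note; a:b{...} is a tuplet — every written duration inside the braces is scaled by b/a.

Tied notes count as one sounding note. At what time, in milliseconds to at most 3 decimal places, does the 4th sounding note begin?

1. 0.0ms @ 0 + 273.556ms (6/7)
2. 273.556ms @ 6/7 + 136.778ms (3/7)
3. 410.334ms @ 9/7 + 136.778ms (3/7)
4. 547.112ms @ 12/7 + 136.778ms (3/7)
5. 683.891ms @ 15/7 + 136.778ms (3/7)
6. 820.669ms @ 18/7 + 136.778ms (3/7)

note 4 onset = 12/7b = 547.112ms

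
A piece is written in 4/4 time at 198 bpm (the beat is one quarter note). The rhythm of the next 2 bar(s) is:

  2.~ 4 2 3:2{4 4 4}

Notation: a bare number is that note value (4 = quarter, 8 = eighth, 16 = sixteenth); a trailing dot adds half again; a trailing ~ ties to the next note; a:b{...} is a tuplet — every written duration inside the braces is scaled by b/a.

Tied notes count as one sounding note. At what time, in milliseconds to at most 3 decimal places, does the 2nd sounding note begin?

note 2 onset = 4b = 1212.121ms

1. 0.0ms @ 0 + 1212.121ms (4)
2. 1212.121ms @ 4 + 606.061ms (2)
3. 1818.182ms @ 6 + 202.02ms (2/3)
4. 2020.202ms @ 20/3 + 202.02ms (2/3)
5. 2222.222ms @ 22/3 + 202.02ms (2/3)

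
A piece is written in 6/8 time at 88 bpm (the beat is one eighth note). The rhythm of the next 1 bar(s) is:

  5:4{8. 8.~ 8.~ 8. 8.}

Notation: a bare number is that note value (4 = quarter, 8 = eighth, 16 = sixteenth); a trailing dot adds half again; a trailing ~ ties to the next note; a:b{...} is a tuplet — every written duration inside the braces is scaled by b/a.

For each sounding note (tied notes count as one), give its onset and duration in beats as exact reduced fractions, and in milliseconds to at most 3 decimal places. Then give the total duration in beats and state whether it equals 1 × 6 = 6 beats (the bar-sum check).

1) 0.0ms=0b +818.182ms=6/5b
2) 818.182ms=6/5b +2454.545ms=18/5b
3) 3272.727ms=24/5b +818.182ms=6/5b
Σ=6b of 6 (88bpm 6/8) — PASS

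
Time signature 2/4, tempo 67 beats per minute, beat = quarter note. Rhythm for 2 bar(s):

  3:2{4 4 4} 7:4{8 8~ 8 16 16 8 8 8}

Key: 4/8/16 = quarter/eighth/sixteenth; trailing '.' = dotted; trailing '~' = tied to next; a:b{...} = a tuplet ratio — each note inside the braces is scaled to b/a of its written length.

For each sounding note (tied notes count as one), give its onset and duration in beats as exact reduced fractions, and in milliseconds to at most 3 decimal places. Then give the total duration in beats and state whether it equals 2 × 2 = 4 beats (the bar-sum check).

1) 0.0ms=0b +597.015ms=2/3b
2) 597.015ms=2/3b +597.015ms=2/3b
3) 1194.03ms=4/3b +597.015ms=2/3b
4) 1791.045ms=2b +255.864ms=2/7b
5) 2046.908ms=16/7b +511.727ms=4/7b
6) 2558.635ms=20/7b +127.932ms=1/7b
7) 2686.567ms=3b +127.932ms=1/7b
8) 2814.499ms=22/7b +255.864ms=2/7b
9) 3070.362ms=24/7b +255.864ms=2/7b
10) 3326.226ms=26/7b +255.864ms=2/7b
Σ=4b of 4 (67bpm 2/4) — PASS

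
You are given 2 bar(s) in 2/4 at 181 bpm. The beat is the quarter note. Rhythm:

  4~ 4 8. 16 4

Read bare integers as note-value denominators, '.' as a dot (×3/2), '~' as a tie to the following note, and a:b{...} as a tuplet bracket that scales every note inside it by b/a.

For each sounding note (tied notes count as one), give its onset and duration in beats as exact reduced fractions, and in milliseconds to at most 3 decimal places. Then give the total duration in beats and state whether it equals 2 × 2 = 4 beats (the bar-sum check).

1) 0.0ms=0b +662.983ms=2b
2) 662.983ms=2b +248.619ms=3/4b
3) 911.602ms=11/4b +82.873ms=1/4b
4) 994.475ms=3b +331.492ms=1b
Σ=4b of 4 (181bpm 2/4) — PASS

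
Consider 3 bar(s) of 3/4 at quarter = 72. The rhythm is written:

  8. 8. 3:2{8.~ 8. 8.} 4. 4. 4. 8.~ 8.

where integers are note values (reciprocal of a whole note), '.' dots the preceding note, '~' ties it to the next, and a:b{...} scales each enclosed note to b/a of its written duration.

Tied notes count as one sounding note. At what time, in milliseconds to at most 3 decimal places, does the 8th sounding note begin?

1. 0.0ms @ 0 + 625.0ms (3/4)
2. 625.0ms @ 3/4 + 625.0ms (3/4)
3. 1250.0ms @ 3/2 + 833.333ms (1)
4. 2083.333ms @ 5/2 + 416.667ms (1/2)
5. 2500.0ms @ 3 + 1250.0ms (3/2)
6. 3750.0ms @ 9/2 + 1250.0ms (3/2)
7. 5000.0ms @ 6 + 1250.0ms (3/2)
8. 6250.0ms @ 15/2 + 1250.0ms (3/2)

note 8 onset = 15/2b = 6250.0ms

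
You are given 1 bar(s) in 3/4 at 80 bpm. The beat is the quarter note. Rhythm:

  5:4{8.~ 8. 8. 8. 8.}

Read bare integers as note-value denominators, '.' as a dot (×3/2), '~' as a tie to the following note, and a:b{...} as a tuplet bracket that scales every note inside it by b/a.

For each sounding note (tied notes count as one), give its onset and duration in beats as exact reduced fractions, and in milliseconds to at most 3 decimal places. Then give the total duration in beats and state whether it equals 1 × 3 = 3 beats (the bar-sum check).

1) 0.0ms=0b +900.0ms=6/5b
2) 900.0ms=6/5b +450.0ms=3/5b
3) 1350.0ms=9/5b +450.0ms=3/5b
4) 1800.0ms=12/5b +450.0ms=3/5b
Σ=3b of 3 (80bpm 3/4) — PASS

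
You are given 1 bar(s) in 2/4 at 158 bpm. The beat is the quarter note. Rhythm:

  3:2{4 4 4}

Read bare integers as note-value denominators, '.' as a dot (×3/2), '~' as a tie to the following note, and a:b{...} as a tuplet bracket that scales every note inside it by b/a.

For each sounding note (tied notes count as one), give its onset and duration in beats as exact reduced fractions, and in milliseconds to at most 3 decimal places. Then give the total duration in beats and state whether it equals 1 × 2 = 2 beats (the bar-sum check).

1) 0.0ms=0b +253.165ms=2/3b
2) 253.165ms=2/3b +253.165ms=2/3b
3) 506.329ms=4/3b +253.165ms=2/3b
Σ=2b of 2 (158bpm 2/4) — PASS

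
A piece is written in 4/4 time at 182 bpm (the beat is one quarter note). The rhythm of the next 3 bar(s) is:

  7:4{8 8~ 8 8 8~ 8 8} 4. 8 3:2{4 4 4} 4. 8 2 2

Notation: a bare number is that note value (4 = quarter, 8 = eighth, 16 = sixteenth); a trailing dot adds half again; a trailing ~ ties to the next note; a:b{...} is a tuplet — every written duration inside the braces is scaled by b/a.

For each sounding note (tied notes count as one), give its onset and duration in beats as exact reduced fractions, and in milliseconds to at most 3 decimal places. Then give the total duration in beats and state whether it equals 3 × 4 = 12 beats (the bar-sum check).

1) 0.0ms=0b +94.192ms=2/7b
2) 94.192ms=2/7b +188.383ms=4/7b
3) 282.575ms=6/7b +94.192ms=2/7b
4) 376.766ms=8/7b +188.383ms=4/7b
5) 565.149ms=12/7b +94.192ms=2/7b
6) 659.341ms=2b +494.505ms=3/2b
7) 1153.846ms=7/2b +164.835ms=1/2b
8) 1318.681ms=4b +219.78ms=2/3b
9) 1538.462ms=14/3b +219.78ms=2/3b
10) 1758.242ms=16/3b +219.78ms=2/3b
11) 1978.022ms=6b +494.505ms=3/2b
12) 2472.527ms=15/2b +164.835ms=1/2b
13) 2637.363ms=8b +659.341ms=2b
14) 3296.703ms=10b +659.341ms=2b
Σ=12b of 12 (182bpm 4/4) — PASS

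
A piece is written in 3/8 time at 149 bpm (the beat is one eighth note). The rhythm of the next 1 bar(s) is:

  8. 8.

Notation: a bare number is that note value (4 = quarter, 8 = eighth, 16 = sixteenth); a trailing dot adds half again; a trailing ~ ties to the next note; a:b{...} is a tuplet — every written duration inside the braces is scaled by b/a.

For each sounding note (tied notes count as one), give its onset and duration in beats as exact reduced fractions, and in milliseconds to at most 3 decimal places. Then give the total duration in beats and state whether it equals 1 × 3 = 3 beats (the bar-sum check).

1) 0.0ms=0b +604.027ms=3/2b
2) 604.027ms=3/2b +604.027ms=3/2b
Σ=3b of 3 (149bpm 3/8) — PASS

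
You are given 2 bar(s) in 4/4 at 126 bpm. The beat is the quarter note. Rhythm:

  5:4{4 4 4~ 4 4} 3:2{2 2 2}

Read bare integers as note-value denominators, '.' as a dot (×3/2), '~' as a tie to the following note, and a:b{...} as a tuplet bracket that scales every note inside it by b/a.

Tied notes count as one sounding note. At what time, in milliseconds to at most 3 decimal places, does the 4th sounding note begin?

1. 0.0ms @ 0 + 380.952ms (4/5)
2. 380.952ms @ 4/5 + 380.952ms (4/5)
3. 761.905ms @ 8/5 + 761.905ms (8/5)
4. 1523.81ms @ 16/5 + 380.952ms (4/5)
5. 1904.762ms @ 4 + 634.921ms (4/3)
6. 2539.683ms @ 16/3 + 634.921ms (4/3)
7. 3174.603ms @ 20/3 + 634.921ms (4/3)

note 4 onset = 16/5b = 1523.81ms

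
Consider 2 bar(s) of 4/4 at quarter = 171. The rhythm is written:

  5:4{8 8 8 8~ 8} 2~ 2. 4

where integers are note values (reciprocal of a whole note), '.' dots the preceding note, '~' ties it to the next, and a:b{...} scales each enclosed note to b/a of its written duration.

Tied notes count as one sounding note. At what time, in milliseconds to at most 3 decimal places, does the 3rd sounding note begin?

1. 0.0ms @ 0 + 140.351ms (2/5)
2. 140.351ms @ 2/5 + 140.351ms (2/5)
3. 280.702ms @ 4/5 + 140.351ms (2/5)
4. 421.053ms @ 6/5 + 280.702ms (4/5)
5. 701.754ms @ 2 + 1754.386ms (5)
6. 2456.14ms @ 7 + 350.877ms (1)

note 3 onset = 4/5b = 280.702ms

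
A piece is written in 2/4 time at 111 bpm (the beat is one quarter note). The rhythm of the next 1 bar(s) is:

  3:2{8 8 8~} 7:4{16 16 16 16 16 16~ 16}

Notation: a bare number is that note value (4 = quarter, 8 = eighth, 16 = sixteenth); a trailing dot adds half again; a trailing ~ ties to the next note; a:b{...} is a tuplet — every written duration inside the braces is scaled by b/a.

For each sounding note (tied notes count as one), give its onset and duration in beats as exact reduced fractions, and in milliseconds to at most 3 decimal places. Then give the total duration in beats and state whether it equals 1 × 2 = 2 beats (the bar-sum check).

1) 0.0ms=0b +180.18ms=1/3b
2) 180.18ms=1/3b +180.18ms=1/3b
3) 360.36ms=2/3b +257.4ms=10/21b
4) 617.761ms=8/7b +77.22ms=1/7b
5) 694.981ms=9/7b +77.22ms=1/7b
6) 772.201ms=10/7b +77.22ms=1/7b
7) 849.421ms=11/7b +77.22ms=1/7b
8) 926.641ms=12/7b +154.44ms=2/7b
Σ=2b of 2 (111bpm 2/4) — PASS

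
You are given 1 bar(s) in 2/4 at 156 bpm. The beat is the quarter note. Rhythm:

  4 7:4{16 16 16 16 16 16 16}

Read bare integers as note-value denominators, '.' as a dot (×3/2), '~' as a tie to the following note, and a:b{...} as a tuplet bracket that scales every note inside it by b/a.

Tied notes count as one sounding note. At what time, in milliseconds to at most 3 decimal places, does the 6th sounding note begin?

note 6 onset = 11/7b = 604.396ms

1. 0.0ms @ 0 + 384.615ms (1)
2. 384.615ms @ 1 + 54.945ms (1/7)
3. 439.56ms @ 8/7 + 54.945ms (1/7)
4. 494.505ms @ 9/7 + 54.945ms (1/7)
5. 549.451ms @ 10/7 + 54.945ms (1/7)
6. 604.396ms @ 11/7 + 54.945ms (1/7)
7. 659.341ms @ 12/7 + 54.945ms (1/7)
8. 714.286ms @ 13/7 + 54.945ms (1/7)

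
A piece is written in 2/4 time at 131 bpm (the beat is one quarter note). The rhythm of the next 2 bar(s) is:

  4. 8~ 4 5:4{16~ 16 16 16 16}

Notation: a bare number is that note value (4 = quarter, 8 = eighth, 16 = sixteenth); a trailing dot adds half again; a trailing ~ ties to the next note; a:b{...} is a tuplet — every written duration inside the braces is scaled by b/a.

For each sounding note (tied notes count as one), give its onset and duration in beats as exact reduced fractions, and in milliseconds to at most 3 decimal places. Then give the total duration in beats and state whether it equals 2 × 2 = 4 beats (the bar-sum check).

1) 0.0ms=0b +687.023ms=3/2b
2) 687.023ms=3/2b +687.023ms=3/2b
3) 1374.046ms=3b +183.206ms=2/5b
4) 1557.252ms=17/5b +91.603ms=1/5b
5) 1648.855ms=18/5b +91.603ms=1/5b
6) 1740.458ms=19/5b +91.603ms=1/5b
Σ=4b of 4 (131bpm 2/4) — PASS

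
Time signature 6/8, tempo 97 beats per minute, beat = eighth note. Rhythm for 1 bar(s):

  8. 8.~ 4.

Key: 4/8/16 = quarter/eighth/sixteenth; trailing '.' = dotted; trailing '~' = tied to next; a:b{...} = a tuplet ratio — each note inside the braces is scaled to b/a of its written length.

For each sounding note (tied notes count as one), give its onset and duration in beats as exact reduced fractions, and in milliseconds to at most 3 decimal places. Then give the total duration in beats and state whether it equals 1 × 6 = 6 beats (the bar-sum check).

1) 0.0ms=0b +927.835ms=3/2b
2) 927.835ms=3/2b +2783.505ms=9/2b
Σ=6b of 6 (97bpm 6/8) — PASS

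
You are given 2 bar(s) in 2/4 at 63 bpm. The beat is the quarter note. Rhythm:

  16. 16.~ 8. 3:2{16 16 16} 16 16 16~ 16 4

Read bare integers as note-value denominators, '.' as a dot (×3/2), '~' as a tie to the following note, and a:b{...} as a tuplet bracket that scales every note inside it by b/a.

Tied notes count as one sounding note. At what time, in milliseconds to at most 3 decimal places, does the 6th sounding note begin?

1. 0.0ms @ 0 + 357.143ms (3/8)
2. 357.143ms @ 3/8 + 1071.429ms (9/8)
3. 1428.571ms @ 3/2 + 158.73ms (1/6)
4. 1587.302ms @ 5/3 + 158.73ms (1/6)
5. 1746.032ms @ 11/6 + 158.73ms (1/6)
6. 1904.762ms @ 2 + 238.095ms (1/4)
7. 2142.857ms @ 9/4 + 238.095ms (1/4)
8. 2380.952ms @ 5/2 + 476.19ms (1/2)
9. 2857.143ms @ 3 + 952.381ms (1)

note 6 onset = 2b = 1904.762ms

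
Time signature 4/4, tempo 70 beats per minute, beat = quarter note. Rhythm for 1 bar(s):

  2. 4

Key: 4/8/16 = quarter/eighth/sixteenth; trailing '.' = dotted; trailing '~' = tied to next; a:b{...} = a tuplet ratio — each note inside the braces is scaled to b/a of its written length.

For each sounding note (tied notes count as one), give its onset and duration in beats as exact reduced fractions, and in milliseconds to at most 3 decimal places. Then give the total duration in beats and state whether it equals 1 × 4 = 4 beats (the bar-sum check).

1) 0.0ms=0b +2571.429ms=3b
2) 2571.429ms=3b +857.143ms=1b
Σ=4b of 4 (70bpm 4/4) — PASS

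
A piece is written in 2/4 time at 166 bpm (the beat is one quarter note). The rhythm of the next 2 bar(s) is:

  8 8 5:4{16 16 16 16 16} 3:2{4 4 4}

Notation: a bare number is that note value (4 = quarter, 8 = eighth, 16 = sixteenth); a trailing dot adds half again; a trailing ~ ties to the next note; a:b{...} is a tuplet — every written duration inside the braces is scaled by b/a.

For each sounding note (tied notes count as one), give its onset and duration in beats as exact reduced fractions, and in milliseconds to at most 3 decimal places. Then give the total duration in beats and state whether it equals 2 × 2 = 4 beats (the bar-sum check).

1) 0.0ms=0b +180.723ms=1/2b
2) 180.723ms=1/2b +180.723ms=1/2b
3) 361.446ms=1b +72.289ms=1/5b
4) 433.735ms=6/5b +72.289ms=1/5b
5) 506.024ms=7/5b +72.289ms=1/5b
6) 578.313ms=8/5b +72.289ms=1/5b
7) 650.602ms=9/5b +72.289ms=1/5b
8) 722.892ms=2b +240.964ms=2/3b
9) 963.855ms=8/3b +240.964ms=2/3b
10) 1204.819ms=10/3b +240.964ms=2/3b
Σ=4b of 4 (166bpm 2/4) — PASS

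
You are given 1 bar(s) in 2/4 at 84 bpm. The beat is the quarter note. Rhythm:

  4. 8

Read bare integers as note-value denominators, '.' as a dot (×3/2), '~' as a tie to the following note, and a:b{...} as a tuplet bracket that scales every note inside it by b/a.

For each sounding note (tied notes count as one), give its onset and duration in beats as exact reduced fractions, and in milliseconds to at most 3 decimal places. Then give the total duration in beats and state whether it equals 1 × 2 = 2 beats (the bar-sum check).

1) 0.0ms=0b +1071.429ms=3/2b
2) 1071.429ms=3/2b +357.143ms=1/2b
Σ=2b of 2 (84bpm 2/4) — PASS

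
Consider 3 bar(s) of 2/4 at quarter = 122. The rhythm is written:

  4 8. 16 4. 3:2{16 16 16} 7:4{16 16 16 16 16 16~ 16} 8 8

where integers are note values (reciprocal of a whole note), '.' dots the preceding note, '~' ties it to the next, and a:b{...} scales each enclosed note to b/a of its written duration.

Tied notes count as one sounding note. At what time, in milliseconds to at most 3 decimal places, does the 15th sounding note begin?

1. 0.0ms @ 0 + 491.803ms (1)
2. 491.803ms @ 1 + 368.852ms (3/4)
3. 860.656ms @ 7/4 + 122.951ms (1/4)
4. 983.607ms @ 2 + 737.705ms (3/2)
5. 1721.311ms @ 7/2 + 81.967ms (1/6)
6. 1803.279ms @ 11/3 + 81.967ms (1/6)
7. 1885.246ms @ 23/6 + 81.967ms (1/6)
8. 1967.213ms @ 4 + 70.258ms (1/7)
9. 2037.471ms @ 29/7 + 70.258ms (1/7)
10. 2107.728ms @ 30/7 + 70.258ms (1/7)
11. 2177.986ms @ 31/7 + 70.258ms (1/7)
12. 2248.244ms @ 32/7 + 70.258ms (1/7)
13. 2318.501ms @ 33/7 + 140.515ms (2/7)
14. 2459.016ms @ 5 + 245.902ms (1/2)
15. 2704.918ms @ 11/2 + 245.902ms (1/2)

note 15 onset = 11/2b = 2704.918ms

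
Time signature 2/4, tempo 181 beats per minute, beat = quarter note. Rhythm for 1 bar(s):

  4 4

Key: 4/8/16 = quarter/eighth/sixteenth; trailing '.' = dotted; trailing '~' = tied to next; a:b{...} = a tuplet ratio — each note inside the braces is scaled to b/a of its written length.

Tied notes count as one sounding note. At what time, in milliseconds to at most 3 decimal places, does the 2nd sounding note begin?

note 2 onset = 1b = 331.492ms

1. 0.0ms @ 0 + 331.492ms (1)
2. 331.492ms @ 1 + 331.492ms (1)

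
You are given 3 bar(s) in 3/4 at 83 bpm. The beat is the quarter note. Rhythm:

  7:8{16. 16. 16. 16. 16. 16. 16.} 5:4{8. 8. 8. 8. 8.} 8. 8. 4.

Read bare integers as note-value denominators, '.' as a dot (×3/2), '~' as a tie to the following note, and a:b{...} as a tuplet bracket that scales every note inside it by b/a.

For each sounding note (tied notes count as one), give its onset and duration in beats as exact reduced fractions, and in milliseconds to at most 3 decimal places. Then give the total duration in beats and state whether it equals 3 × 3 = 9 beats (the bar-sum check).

1) 0.0ms=0b +309.811ms=3/7b
2) 309.811ms=3/7b +309.811ms=3/7b
3) 619.621ms=6/7b +309.811ms=3/7b
4) 929.432ms=9/7b +309.811ms=3/7b
5) 1239.243ms=12/7b +309.811ms=3/7b
6) 1549.053ms=15/7b +309.811ms=3/7b
7) 1858.864ms=18/7b +309.811ms=3/7b
8) 2168.675ms=3b +433.735ms=3/5b
9) 2602.41ms=18/5b +433.735ms=3/5b
10) 3036.145ms=21/5b +433.735ms=3/5b
11) 3469.88ms=24/5b +433.735ms=3/5b
12) 3903.614ms=27/5b +433.735ms=3/5b
13) 4337.349ms=6b +542.169ms=3/4b
14) 4879.518ms=27/4b +542.169ms=3/4b
15) 5421.687ms=15/2b +1084.337ms=3/2b
Σ=9b of 9 (83bpm 3/4) — PASS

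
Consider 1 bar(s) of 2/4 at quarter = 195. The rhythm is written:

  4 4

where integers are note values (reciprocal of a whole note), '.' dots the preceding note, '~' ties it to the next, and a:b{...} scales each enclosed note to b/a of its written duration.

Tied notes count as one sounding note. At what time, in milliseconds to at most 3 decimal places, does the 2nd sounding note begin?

note 2 onset = 1b = 307.692ms

1. 0.0ms @ 0 + 307.692ms (1)
2. 307.692ms @ 1 + 307.692ms (1)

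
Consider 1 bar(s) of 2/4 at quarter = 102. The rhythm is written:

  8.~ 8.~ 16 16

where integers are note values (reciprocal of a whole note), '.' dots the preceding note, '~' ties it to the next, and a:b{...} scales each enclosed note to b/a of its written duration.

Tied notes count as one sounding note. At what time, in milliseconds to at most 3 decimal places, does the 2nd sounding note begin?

note 2 onset = 7/4b = 1029.412ms

1. 0.0ms @ 0 + 1029.412ms (7/4)
2. 1029.412ms @ 7/4 + 147.059ms (1/4)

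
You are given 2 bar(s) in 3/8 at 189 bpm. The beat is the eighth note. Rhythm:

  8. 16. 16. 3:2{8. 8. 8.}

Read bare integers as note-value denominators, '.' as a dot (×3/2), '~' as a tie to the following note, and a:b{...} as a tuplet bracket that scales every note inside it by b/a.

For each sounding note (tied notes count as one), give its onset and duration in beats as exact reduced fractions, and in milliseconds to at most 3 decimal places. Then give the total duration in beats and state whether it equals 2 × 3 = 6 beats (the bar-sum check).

1) 0.0ms=0b +476.19ms=3/2b
2) 476.19ms=3/2b +238.095ms=3/4b
3) 714.286ms=9/4b +238.095ms=3/4b
4) 952.381ms=3b +317.46ms=1b
5) 1269.841ms=4b +317.46ms=1b
6) 1587.302ms=5b +317.46ms=1b
Σ=6b of 6 (189bpm 3/8) — PASS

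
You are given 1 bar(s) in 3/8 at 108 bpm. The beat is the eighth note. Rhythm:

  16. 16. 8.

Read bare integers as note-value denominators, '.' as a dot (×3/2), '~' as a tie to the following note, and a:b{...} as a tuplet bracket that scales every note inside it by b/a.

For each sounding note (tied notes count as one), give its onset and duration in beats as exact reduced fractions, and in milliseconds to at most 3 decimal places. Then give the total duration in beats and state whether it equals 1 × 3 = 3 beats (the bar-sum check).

1) 0.0ms=0b +416.667ms=3/4b
2) 416.667ms=3/4b +416.667ms=3/4b
3) 833.333ms=3/2b +833.333ms=3/2b
Σ=3b of 3 (108bpm 3/8) — PASS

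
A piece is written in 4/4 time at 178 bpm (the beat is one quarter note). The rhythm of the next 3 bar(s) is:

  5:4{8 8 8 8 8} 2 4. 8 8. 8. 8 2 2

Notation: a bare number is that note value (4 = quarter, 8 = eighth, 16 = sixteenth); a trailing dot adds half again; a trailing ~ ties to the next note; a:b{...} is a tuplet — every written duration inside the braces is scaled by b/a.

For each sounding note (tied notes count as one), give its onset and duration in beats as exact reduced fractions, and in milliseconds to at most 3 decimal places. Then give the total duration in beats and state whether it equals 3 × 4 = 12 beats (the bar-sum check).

1) 0.0ms=0b +134.831ms=2/5b
2) 134.831ms=2/5b +134.831ms=2/5b
3) 269.663ms=4/5b +134.831ms=2/5b
4) 404.494ms=6/5b +134.831ms=2/5b
5) 539.326ms=8/5b +134.831ms=2/5b
6) 674.157ms=2b +674.157ms=2b
7) 1348.315ms=4b +505.618ms=3/2b
8) 1853.933ms=11/2b +168.539ms=1/2b
9) 2022.472ms=6b +252.809ms=3/4b
10) 2275.281ms=27/4b +252.809ms=3/4b
11) 2528.09ms=15/2b +168.539ms=1/2b
12) 2696.629ms=8b +674.157ms=2b
13) 3370.787ms=10b +674.157ms=2b
Σ=12b of 12 (178bpm 4/4) — PASS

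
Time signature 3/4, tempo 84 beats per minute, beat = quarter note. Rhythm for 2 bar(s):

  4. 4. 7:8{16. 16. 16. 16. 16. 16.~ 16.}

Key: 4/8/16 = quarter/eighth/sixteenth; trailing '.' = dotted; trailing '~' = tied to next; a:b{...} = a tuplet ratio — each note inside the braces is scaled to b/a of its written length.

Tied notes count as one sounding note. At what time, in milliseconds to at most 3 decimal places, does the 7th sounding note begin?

1. 0.0ms @ 0 + 1071.429ms (3/2)
2. 1071.429ms @ 3/2 + 1071.429ms (3/2)
3. 2142.857ms @ 3 + 306.122ms (3/7)
4. 2448.98ms @ 24/7 + 306.122ms (3/7)
5. 2755.102ms @ 27/7 + 306.122ms (3/7)
6. 3061.224ms @ 30/7 + 306.122ms (3/7)
7. 3367.347ms @ 33/7 + 306.122ms (3/7)
8. 3673.469ms @ 36/7 + 612.245ms (6/7)

note 7 onset = 33/7b = 3367.347ms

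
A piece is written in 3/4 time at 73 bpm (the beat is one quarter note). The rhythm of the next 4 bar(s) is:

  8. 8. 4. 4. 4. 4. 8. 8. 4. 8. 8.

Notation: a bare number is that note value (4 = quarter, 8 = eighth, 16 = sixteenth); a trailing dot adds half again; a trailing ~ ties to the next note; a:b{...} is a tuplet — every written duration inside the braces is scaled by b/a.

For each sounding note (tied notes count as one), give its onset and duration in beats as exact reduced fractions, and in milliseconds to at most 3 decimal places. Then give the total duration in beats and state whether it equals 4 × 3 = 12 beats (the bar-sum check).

1) 0.0ms=0b +616.438ms=3/4b
2) 616.438ms=3/4b +616.438ms=3/4b
3) 1232.877ms=3/2b +1232.877ms=3/2b
4) 2465.753ms=3b +1232.877ms=3/2b
5) 3698.63ms=9/2b +1232.877ms=3/2b
6) 4931.507ms=6b +1232.877ms=3/2b
7) 6164.384ms=15/2b +616.438ms=3/4b
8) 6780.822ms=33/4b +616.438ms=3/4b
9) 7397.26ms=9b +1232.877ms=3/2b
10) 8630.137ms=21/2b +616.438ms=3/4b
11) 9246.575ms=45/4b +616.438ms=3/4b
Σ=12b of 12 (73bpm 3/4) — PASS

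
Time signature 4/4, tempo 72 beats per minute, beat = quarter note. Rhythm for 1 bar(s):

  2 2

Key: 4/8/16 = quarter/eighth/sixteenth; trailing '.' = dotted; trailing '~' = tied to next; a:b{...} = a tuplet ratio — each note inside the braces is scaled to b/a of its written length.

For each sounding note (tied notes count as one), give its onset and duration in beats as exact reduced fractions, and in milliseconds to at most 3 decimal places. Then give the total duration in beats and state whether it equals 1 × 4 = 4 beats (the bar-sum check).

1) 0.0ms=0b +1666.667ms=2b
2) 1666.667ms=2b +1666.667ms=2b
Σ=4b of 4 (72bpm 4/4) — PASS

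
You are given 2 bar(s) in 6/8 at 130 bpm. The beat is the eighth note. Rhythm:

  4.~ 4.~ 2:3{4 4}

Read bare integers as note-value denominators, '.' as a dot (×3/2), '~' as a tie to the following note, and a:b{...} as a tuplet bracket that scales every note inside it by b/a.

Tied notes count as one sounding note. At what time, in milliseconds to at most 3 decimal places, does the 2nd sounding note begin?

note 2 onset = 9b = 4153.846ms

1. 0.0ms @ 0 + 4153.846ms (9)
2. 4153.846ms @ 9 + 1384.615ms (3)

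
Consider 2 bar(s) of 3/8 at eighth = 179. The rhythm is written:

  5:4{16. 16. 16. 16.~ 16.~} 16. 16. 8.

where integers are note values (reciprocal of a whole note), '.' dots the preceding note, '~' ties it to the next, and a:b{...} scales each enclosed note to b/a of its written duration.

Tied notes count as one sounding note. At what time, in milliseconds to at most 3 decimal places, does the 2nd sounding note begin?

note 2 onset = 3/5b = 201.117ms

1. 0.0ms @ 0 + 201.117ms (3/5)
2. 201.117ms @ 3/5 + 201.117ms (3/5)
3. 402.235ms @ 6/5 + 201.117ms (3/5)
4. 603.352ms @ 9/5 + 653.631ms (39/20)
5. 1256.983ms @ 15/4 + 251.397ms (3/4)
6. 1508.38ms @ 9/2 + 502.793ms (3/2)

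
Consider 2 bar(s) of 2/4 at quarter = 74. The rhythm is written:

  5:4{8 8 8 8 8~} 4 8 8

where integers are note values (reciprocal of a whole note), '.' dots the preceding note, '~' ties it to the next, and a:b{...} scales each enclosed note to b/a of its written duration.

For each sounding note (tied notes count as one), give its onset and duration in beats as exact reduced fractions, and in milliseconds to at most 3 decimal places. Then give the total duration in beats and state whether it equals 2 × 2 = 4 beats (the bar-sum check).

1) 0.0ms=0b +324.324ms=2/5b
2) 324.324ms=2/5b +324.324ms=2/5b
3) 648.649ms=4/5b +324.324ms=2/5b
4) 972.973ms=6/5b +324.324ms=2/5b
5) 1297.297ms=8/5b +1135.135ms=7/5b
6) 2432.432ms=3b +405.405ms=1/2b
7) 2837.838ms=7/2b +405.405ms=1/2b
Σ=4b of 4 (74bpm 2/4) — PASS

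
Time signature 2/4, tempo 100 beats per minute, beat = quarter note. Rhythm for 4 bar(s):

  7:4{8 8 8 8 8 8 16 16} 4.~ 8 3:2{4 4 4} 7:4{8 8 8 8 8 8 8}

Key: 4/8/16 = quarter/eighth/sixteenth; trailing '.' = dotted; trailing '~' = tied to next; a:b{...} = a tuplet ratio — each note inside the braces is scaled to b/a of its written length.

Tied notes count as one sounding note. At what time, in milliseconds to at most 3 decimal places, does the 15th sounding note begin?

note 15 onset = 46/7b = 3942.857ms

1. 0.0ms @ 0 + 171.429ms (2/7)
2. 171.429ms @ 2/7 + 171.429ms (2/7)
3. 342.857ms @ 4/7 + 171.429ms (2/7)
4. 514.286ms @ 6/7 + 171.429ms (2/7)
5. 685.714ms @ 8/7 + 171.429ms (2/7)
6. 857.143ms @ 10/7 + 171.429ms (2/7)
7. 1028.571ms @ 12/7 + 85.714ms (1/7)
8. 1114.286ms @ 13/7 + 85.714ms (1/7)
9. 1200.0ms @ 2 + 1200.0ms (2)
10. 2400.0ms @ 4 + 400.0ms (2/3)
11. 2800.0ms @ 14/3 + 400.0ms (2/3)
12. 3200.0ms @ 16/3 + 400.0ms (2/3)
13. 3600.0ms @ 6 + 171.429ms (2/7)
14. 3771.429ms @ 44/7 + 171.429ms (2/7)
15. 3942.857ms @ 46/7 + 171.429ms (2/7)
16. 4114.286ms @ 48/7 + 171.429ms (2/7)
17. 4285.714ms @ 50/7 + 171.429ms (2/7)
18. 4457.143ms @ 52/7 + 171.429ms (2/7)
19. 4628.571ms @ 54/7 + 171.429ms (2/7)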